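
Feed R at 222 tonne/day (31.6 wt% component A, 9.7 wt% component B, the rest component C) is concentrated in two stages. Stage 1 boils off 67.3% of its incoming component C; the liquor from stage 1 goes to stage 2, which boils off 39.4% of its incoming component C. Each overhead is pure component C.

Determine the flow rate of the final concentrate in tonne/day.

117.5 tonne/day

component C in feed = 222×0.587 = 130.31 tonne/day.
After stage 1: component C left = (1−0.673)×130.31 = 42.613; stream total = 134.3 tonne/day.
After stage 2: component C left = (1−0.394)×42.613 = 25.823; final concentrate = 117.51 tonne/day.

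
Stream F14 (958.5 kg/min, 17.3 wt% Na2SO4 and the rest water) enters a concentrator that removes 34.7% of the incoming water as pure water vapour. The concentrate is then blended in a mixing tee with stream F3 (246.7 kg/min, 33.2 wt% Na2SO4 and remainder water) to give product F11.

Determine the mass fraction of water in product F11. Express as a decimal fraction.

Vapour removed = 0.347×0.827×958.5 = 275.06 kg/min; concentrate = 683.44 kg/min.
water reaching the mixer = 517.62 (from concentrate) + 246.7×0.668 = 682.42 kg/min.
Product flow = 683.44 + 246.7 = 930.14 kg/min; water fraction = 0.734.

0.734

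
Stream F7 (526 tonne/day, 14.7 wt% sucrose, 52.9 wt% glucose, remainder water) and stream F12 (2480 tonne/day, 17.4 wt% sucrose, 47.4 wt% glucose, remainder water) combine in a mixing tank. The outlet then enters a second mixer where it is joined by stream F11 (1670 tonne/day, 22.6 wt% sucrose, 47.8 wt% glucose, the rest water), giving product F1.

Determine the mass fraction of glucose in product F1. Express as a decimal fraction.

Overall, product flow = 4676 tonne/day.
glucose in = 526×0.529 + 2480×0.474 + 1670×0.478 = 2252 tonne/day.
glucose fraction in F1 = 0.482.

0.482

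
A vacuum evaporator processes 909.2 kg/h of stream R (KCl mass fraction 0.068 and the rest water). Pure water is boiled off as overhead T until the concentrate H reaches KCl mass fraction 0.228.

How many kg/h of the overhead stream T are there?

638 kg/h

KCl is conserved: 909.2×0.068 = 61.826 kg/h all reports to the concentrate.
Concentrate = 61.826/(target fraction) = 271.16 kg/h.
Overhead = 909.2 − 271.16 = 638.04 kg/h.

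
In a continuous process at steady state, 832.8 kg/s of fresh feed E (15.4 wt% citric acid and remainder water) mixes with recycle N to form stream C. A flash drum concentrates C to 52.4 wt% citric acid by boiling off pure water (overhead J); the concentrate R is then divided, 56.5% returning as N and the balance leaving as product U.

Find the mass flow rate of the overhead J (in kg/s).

588 kg/s

Overall citric acid balance (none leaves overhead): citric acid in fresh feed = citric acid in product, i.e. 832.8×0.154 = (1−0.565)·R·0.524.
R = 128.25/(0.524×0.435) = 562.65 kg/s.
Recycle N = 0.565×562.65 = 317.9 kg/s.
Combined feed C = 832.8 + 317.9 = 1150.7 kg/s.
Overhead J = C − R = 1150.7 − 562.65 = 588.05 kg/s.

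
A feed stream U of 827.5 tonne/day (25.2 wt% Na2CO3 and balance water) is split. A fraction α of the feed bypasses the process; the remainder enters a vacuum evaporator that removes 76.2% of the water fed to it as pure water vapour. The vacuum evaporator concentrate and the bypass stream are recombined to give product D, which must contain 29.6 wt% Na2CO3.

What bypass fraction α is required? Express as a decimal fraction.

All 827.5×0.252 = 208.53 tonne/day of Na2CO3 reaches D, so D = 208.53/0.296 = 704.49 tonne/day and vapour = 123.01 tonne/day.
The evaporator receives (1−α)·827.5 of feed at 0.748 water and removes 0.762 of that water:
0.762×0.748×(1−α)×827.5 = 123.01
(1−α) = 123.01/471.66 = 0.2608;  α = 0.7392.

0.739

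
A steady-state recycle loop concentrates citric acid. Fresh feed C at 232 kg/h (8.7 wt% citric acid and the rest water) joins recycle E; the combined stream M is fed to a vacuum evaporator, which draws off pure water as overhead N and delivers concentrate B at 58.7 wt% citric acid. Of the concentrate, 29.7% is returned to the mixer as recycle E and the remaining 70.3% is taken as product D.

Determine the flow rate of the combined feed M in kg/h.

Overall citric acid balance (none leaves overhead): citric acid in fresh feed = citric acid in product, i.e. 232×0.087 = (1−0.297)·B·0.587.
B = 20.184/(0.587×0.703) = 48.912 kg/h.
Recycle E = 0.297×48.912 = 14.527 kg/h.
Combined feed M = 232 + 14.527 = 246.53 kg/h.

246.5 kg/h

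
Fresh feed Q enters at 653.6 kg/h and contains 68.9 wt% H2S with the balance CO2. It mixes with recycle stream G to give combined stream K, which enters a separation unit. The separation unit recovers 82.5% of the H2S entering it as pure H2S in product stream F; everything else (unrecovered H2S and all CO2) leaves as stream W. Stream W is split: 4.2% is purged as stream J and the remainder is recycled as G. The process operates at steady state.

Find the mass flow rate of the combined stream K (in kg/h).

5381 kg/h

CO2 enters only via Q and leaves only via the purge: 653.6×0.311 = 0.042×(CO2 in W), and the separation unit passes all CO2, so CO2 in K = CO2 in W = 4839.8 kg/h.
H2S in K: m_A = 653.6×0.689 + (1−0.042)·(1−0.825)·m_A, so m_A = 450.33/0.8323 = 541.03 kg/h.
K = 541.03 + 4839.8 = 5380.8 kg/h.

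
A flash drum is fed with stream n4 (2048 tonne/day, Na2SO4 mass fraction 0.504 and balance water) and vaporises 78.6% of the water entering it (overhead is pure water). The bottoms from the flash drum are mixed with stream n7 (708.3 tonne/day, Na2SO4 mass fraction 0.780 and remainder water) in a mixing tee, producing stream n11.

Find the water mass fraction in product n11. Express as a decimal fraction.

Vapour removed = 0.786×0.496×2048 = 798.43 tonne/day; concentrate = 1249.6 tonne/day.
water reaching the mixer = 217.38 (from concentrate) + 708.3×0.220 = 373.21 tonne/day.
Product flow = 1249.6 + 708.3 = 1957.9 tonne/day; water fraction = 0.191.

0.191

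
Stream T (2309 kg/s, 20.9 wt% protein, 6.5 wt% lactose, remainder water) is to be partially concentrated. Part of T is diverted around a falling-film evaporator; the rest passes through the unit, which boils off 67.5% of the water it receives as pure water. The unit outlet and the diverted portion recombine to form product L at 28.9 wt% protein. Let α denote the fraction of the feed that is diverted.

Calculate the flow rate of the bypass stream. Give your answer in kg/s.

All 2309×0.209 = 482.58 kg/s of protein reaches L, so L = 482.58/0.289 = 1669.8 kg/s and vapour = 639.17 kg/s.
The evaporator receives (1−α)·2309 of feed at 0.726 water and removes 0.675 of that water:
0.675×0.726×(1−α)×2309 = 639.17
(1−α) = 639.17/1131.5 = 0.5649;  α = 0.4351.
Bypass flow = 0.4351×2309 = 1004.7 kg/s.

1005 kg/s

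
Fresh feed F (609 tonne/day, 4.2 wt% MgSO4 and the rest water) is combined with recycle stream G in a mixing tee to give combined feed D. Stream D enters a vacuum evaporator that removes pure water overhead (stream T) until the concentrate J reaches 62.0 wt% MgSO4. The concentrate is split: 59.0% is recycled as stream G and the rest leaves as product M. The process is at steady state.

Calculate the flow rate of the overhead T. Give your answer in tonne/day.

567.7 tonne/day

Overall MgSO4 balance (none leaves overhead): MgSO4 in fresh feed = MgSO4 in product, i.e. 609×0.042 = (1−0.590)·J·0.620.
J = 25.578/(0.620×0.410) = 100.62 tonne/day.
Recycle G = 0.590×100.62 = 59.367 tonne/day.
Combined feed D = 609 + 59.367 = 668.37 tonne/day.
Overhead T = D − J = 668.37 − 100.62 = 567.75 tonne/day.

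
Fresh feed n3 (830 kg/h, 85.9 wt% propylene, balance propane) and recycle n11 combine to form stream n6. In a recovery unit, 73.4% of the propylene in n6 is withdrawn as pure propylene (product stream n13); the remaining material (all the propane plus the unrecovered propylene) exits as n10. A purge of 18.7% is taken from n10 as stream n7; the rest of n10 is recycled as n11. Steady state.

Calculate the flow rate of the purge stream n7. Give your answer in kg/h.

propane enters only via n3 and leaves only via the purge: 830×0.141 = 0.187×(propane in n10), and the recovery unit passes all propane, so propane in n6 = propane in n10 = 625.83 kg/h.
propylene in n6: m_A = 830×0.859 + (1−0.187)·(1−0.734)·m_A, so m_A = 712.97/0.7837 = 909.7 kg/h.
n10 = (1−0.734)×909.7 + 625.83 = 867.81 kg/h.
Purge n7 = 0.187×867.81 = 162.28 kg/h.

162.3 kg/h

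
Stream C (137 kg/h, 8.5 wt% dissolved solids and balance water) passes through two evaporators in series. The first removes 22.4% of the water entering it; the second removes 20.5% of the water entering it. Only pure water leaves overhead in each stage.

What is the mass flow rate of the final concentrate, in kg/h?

water in feed = 137×0.915 = 125.36 kg/h.
After stage 1: water left = (1−0.224)×125.36 = 97.275; stream total = 108.92 kg/h.
After stage 2: water left = (1−0.205)×97.275 = 77.334; final concentrate = 88.979 kg/h.

88.98 kg/h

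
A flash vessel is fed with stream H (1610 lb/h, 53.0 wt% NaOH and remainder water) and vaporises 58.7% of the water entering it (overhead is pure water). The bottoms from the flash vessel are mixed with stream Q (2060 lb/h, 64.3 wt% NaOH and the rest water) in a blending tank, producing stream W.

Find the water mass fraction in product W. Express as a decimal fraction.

0.325

Vapour removed = 0.587×0.470×1610 = 444.18 lb/h; concentrate = 1165.8 lb/h.
water reaching the mixer = 312.52 (from concentrate) + 2060×0.357 = 1047.9 lb/h.
Product flow = 1165.8 + 2060 = 3225.8 lb/h; water fraction = 0.325.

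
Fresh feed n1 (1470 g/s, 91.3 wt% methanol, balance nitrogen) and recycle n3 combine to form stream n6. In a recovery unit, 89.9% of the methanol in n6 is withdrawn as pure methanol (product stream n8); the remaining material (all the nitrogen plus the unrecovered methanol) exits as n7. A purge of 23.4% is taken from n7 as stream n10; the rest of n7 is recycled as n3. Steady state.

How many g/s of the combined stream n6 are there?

nitrogen enters only via n1 and leaves only via the purge: 1470×0.087 = 0.234×(nitrogen in n7), and the recovery unit passes all nitrogen, so nitrogen in n6 = nitrogen in n7 = 546.54 g/s.
methanol in n6: m_A = 1470×0.913 + (1−0.234)·(1−0.899)·m_A, so m_A = 1342.1/0.9226 = 1454.7 g/s.
n6 = 1454.7 + 546.54 = 2001.2 g/s.

2001 g/s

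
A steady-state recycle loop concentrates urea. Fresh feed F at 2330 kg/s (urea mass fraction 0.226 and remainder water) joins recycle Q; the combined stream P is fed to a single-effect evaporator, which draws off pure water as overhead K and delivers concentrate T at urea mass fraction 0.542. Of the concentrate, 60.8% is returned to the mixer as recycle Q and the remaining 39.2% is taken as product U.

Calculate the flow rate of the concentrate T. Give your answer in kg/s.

2478 kg/s

Overall urea balance (none leaves overhead): urea in fresh feed = urea in product, i.e. 2330×0.226 = (1−0.608)·T·0.542.
T = 526.58/(0.542×0.392) = 2478.4 kg/s.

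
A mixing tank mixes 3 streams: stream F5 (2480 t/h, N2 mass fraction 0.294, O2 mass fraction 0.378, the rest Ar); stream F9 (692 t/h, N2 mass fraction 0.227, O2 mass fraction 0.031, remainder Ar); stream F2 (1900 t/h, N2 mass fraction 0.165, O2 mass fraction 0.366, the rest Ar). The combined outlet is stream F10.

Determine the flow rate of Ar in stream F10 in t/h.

Ar out = Ar in = 2480×0.328 + 692×0.742 + 1900×0.469 = 2218 t/h.

2218 t/h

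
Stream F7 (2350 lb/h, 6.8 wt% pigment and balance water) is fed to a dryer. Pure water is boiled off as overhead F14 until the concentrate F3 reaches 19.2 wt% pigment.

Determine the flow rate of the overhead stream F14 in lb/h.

1518 lb/h

pigment is conserved: 2350×0.068 = 159.8 lb/h all reports to the concentrate.
Concentrate = 159.8/(target fraction) = 832.29 lb/h.
Overhead = 2350 − 832.29 = 1517.7 lb/h.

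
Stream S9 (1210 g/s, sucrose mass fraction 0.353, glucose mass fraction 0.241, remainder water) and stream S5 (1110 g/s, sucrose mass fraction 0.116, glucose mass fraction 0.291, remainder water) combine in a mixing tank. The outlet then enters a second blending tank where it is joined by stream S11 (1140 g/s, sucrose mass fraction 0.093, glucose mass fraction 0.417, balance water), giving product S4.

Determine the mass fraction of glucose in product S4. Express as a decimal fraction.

Overall, product flow = 3460 g/s.
glucose in = 1210×0.241 + 1110×0.291 + 1140×0.417 = 1090 g/s.
glucose fraction in S4 = 0.315.

0.315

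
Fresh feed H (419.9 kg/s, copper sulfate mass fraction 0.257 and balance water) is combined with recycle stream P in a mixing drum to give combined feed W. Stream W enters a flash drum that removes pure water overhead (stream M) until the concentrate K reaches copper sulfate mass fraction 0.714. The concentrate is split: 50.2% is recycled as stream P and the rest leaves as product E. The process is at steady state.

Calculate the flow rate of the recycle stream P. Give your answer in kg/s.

152.4 kg/s

Overall copper sulfate balance (none leaves overhead): copper sulfate in fresh feed = copper sulfate in product, i.e. 419.9×0.257 = (1−0.502)·K·0.714.
K = 107.91/(0.714×0.498) = 303.49 kg/s.
Recycle P = 0.502×303.49 = 152.35 kg/s.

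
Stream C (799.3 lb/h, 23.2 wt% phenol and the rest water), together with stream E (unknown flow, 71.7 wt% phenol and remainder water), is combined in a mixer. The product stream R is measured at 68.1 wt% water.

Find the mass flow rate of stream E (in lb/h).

174.7 lb/h

Let E be the unknown flow. Total out = 799.3 + E.
water balance: 613.86 + 0.283·E = 0.681·(799.3 + E)
(0.283 − 0.681)·E = 0.681×799.3 − 613.86 = -69.539
E = -69.539 / -0.398 = 174.72 lb/h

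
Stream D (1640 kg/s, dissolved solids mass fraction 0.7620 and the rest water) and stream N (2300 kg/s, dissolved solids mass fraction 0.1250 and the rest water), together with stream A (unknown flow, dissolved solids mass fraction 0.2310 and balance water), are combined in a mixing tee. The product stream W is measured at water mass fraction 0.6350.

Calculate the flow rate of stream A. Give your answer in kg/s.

739.4 kg/s

Let A be the unknown flow. Total out = 3940 + A.
water balance: 2402.8 + 0.769·A = 0.635·(3940 + A)
(0.769 − 0.635)·A = 0.635×3940 − 2402.8 = 99.08
A = 99.08 / 0.134 = 739.4 kg/s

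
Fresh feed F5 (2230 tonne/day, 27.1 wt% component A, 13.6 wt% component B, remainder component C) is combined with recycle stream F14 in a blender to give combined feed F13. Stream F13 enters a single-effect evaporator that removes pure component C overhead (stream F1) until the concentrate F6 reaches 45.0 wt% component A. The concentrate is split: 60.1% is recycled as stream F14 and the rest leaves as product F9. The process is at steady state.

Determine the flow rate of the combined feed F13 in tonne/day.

Overall component A balance (none leaves overhead): component A in fresh feed = component A in product, i.e. 2230×0.271 = (1−0.601)·F6·0.450.
F6 = 604.33/(0.450×0.399) = 3365.8 tonne/day.
Recycle F14 = 0.601×3365.8 = 2022.8 tonne/day.
Combined feed F13 = 2230 + 2022.8 = 4252.8 tonne/day.

4253 tonne/day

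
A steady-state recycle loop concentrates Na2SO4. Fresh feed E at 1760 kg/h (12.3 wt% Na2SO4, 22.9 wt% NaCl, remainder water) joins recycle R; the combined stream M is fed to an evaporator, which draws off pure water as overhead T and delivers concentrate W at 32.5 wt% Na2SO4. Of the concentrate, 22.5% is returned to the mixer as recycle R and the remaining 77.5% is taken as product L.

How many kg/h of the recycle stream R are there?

193.4 kg/h

Overall Na2SO4 balance (none leaves overhead): Na2SO4 in fresh feed = Na2SO4 in product, i.e. 1760×0.123 = (1−0.225)·W·0.325.
W = 216.48/(0.325×0.775) = 859.47 kg/h.
Recycle R = 0.225×859.47 = 193.38 kg/h.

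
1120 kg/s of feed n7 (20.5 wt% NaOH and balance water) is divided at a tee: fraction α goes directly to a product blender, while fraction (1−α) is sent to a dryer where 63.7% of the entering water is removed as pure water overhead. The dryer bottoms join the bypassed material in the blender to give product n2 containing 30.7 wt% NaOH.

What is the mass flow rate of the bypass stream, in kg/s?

All 1120×0.205 = 229.6 kg/s of NaOH reaches n2, so n2 = 229.6/0.307 = 747.88 kg/s and vapour = 372.12 kg/s.
The evaporator receives (1−α)·1120 of feed at 0.795 water and removes 0.637 of that water:
0.637×0.795×(1−α)×1120 = 372.12
(1−α) = 372.12/567.18 = 0.6561;  α = 0.3439.
Bypass flow = 0.3439×1120 = 385.19 kg/s.

385.2 kg/s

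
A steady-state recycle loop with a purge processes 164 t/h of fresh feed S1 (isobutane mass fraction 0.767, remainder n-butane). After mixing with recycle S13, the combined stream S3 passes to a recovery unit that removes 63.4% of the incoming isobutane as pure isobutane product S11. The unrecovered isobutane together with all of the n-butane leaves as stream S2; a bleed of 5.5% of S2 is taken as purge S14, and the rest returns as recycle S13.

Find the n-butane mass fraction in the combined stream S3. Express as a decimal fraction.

0.783

n-butane enters only via S1 and leaves only via the purge: 164×0.233 = 0.055×(n-butane in S2), and the recovery unit passes all n-butane, so n-butane in S3 = n-butane in S2 = 694.76 t/h.
isobutane in S3: m_A = 164×0.767 + (1−0.055)·(1−0.634)·m_A, so m_A = 125.79/0.6541 = 192.3 t/h.
S3 = 192.3 + 694.76 = 887.06 t/h.
n-butane fraction in S3 = 694.76/887.06 = 0.783.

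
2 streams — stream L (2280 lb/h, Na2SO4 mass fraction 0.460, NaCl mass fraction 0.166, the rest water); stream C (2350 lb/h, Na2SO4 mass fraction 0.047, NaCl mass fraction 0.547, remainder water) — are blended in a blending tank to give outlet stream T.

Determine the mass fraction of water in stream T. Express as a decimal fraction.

Total flow out = 2280 + 2350 = 4630 lb/h.
water in = 2280×0.374 + 2350×0.406 = 1806.8 lb/h.
water mass fraction in T = 1806.8/4630 = 0.390.

0.390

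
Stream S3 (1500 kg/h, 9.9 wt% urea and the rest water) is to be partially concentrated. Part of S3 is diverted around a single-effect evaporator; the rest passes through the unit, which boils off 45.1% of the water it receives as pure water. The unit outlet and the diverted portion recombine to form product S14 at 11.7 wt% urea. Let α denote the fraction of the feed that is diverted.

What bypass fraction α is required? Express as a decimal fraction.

All 1500×0.099 = 148.5 kg/h of urea reaches S14, so S14 = 148.5/0.117 = 1269.2 kg/h and vapour = 230.77 kg/h.
The evaporator receives (1−α)·1500 of feed at 0.901 water and removes 0.451 of that water:
0.451×0.901×(1−α)×1500 = 230.77
(1−α) = 230.77/609.53 = 0.3786;  α = 0.6214.

0.621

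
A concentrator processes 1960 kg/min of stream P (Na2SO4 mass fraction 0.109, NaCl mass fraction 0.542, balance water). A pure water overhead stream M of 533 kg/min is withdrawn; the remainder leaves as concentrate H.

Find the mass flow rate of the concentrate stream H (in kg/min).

Concentrate = 1960 − 533 = 1427 kg/min.

1427 kg/min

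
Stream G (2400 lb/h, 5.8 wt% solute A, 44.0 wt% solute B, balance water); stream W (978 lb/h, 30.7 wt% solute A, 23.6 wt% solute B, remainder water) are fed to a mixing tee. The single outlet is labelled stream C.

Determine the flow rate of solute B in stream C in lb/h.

solute B out = solute B in = 2400×0.440 + 978×0.236 = 1286.8 lb/h.

1287 lb/h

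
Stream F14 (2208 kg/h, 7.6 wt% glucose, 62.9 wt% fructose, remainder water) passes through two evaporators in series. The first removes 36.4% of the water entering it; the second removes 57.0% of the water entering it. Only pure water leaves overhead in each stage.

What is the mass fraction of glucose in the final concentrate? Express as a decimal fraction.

water in feed = 2208×0.295 = 651.36 kg/h.
After stage 1: water left = (1−0.364)×651.36 = 414.26; stream total = 1970.9 kg/h.
After stage 2: water left = (1−0.570)×414.26 = 178.13; final concentrate = 1734.8 kg/h.
glucose fraction = 167.81/1734.8 = 0.097.

0.097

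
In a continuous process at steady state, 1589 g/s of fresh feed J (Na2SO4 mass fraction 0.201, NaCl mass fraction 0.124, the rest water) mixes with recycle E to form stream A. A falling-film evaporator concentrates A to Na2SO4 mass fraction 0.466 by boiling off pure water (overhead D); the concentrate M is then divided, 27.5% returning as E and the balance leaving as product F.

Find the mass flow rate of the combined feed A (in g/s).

1849 g/s

Overall Na2SO4 balance (none leaves overhead): Na2SO4 in fresh feed = Na2SO4 in product, i.e. 1589×0.201 = (1−0.275)·M·0.466.
M = 319.39/(0.466×0.725) = 945.36 g/s.
Recycle E = 0.275×945.36 = 259.97 g/s.
Combined feed A = 1589 + 259.97 = 1849 g/s.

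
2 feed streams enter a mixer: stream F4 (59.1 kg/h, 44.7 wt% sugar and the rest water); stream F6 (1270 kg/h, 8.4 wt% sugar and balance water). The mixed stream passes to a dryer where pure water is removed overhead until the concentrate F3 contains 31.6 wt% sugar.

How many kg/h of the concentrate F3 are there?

421.2 kg/h

sugar entering = 59.1×0.447 + 1270×0.084 = 133.1 kg/h.
All sugar reports to F3, so F3 = 133.1/0.316 = 421.2 kg/h.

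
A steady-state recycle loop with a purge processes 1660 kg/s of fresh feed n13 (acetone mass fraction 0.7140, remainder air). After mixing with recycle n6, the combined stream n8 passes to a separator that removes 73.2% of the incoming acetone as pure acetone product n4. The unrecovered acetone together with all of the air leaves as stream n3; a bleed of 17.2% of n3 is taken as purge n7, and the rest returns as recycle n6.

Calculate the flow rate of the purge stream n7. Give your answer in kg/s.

545 kg/s

air enters only via n13 and leaves only via the purge: 1660×0.286 = 0.172×(air in n3), and the separator passes all air, so air in n8 = air in n3 = 2760.2 kg/s.
acetone in n8: m_A = 1660×0.714 + (1−0.172)·(1−0.732)·m_A, so m_A = 1185.2/0.7781 = 1523.3 kg/s.
n3 = (1−0.732)×1523.3 + 2760.2 = 3168.5 kg/s.
Purge n7 = 0.172×3168.5 = 544.98 kg/s.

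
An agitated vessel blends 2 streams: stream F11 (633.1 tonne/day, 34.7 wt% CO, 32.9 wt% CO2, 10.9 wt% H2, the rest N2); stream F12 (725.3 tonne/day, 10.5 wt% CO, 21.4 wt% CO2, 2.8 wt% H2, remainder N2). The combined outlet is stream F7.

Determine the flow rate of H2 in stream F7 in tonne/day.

H2 out = H2 in = 633.1×0.109 + 725.3×0.028 = 89.316 tonne/day.

89.32 tonne/day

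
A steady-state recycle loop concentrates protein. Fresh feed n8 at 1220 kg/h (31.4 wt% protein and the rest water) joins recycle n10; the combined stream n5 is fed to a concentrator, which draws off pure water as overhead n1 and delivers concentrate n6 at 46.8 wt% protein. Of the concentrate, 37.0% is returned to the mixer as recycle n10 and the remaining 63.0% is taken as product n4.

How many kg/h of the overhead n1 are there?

Overall protein balance (none leaves overhead): protein in fresh feed = protein in product, i.e. 1220×0.314 = (1−0.370)·n6·0.468.
n6 = 383.08/(0.468×0.630) = 1299.3 kg/h.
Recycle n10 = 0.370×1299.3 = 480.73 kg/h.
Combined feed n5 = 1220 + 480.73 = 1700.7 kg/h.
Overhead n1 = n5 − n6 = 1700.7 − 1299.3 = 401.45 kg/h.

401.5 kg/h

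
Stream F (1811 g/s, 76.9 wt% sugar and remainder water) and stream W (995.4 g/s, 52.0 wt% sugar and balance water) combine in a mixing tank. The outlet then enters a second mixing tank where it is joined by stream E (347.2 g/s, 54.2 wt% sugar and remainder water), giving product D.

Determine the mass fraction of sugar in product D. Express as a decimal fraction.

0.665

Overall, product flow = 3153.6 g/s.
sugar in = 1811×0.769 + 995.4×0.520 + 347.2×0.542 = 2098.4 g/s.
sugar fraction in D = 0.665.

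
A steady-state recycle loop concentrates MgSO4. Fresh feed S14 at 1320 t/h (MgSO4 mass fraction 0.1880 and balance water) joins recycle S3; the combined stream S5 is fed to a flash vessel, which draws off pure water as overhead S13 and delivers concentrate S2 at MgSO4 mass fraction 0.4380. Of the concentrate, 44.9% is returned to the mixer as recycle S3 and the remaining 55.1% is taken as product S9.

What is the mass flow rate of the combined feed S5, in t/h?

Overall MgSO4 balance (none leaves overhead): MgSO4 in fresh feed = MgSO4 in product, i.e. 1320×0.188 = (1−0.449)·S2·0.438.
S2 = 248.16/(0.438×0.551) = 1028.3 t/h.
Recycle S3 = 0.449×1028.3 = 461.69 t/h.
Combined feed S5 = 1320 + 461.69 = 1781.7 t/h.

1782 t/h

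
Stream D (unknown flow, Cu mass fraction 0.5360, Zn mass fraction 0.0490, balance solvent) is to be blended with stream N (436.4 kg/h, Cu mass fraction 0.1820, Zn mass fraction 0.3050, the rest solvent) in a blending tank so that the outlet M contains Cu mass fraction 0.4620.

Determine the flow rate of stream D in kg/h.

1651 kg/h

Let D be the unknown flow. Total out = 436.4 + D.
Cu balance: 79.425 + 0.536·D = 0.462·(436.4 + D)
(0.536 − 0.462)·D = 0.462×436.4 − 79.425 = 122.19
D = 122.19 / 0.074 = 1651.2 kg/h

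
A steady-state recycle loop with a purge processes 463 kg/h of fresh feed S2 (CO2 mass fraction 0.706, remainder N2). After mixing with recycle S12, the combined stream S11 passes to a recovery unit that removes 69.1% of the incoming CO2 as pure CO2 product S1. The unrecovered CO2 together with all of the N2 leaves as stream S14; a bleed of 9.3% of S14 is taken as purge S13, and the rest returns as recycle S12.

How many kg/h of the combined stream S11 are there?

1918 kg/h

N2 enters only via S2 and leaves only via the purge: 463×0.294 = 0.093×(N2 in S14), and the recovery unit passes all N2, so N2 in S11 = N2 in S14 = 1463.7 kg/h.
CO2 in S11: m_A = 463×0.706 + (1−0.093)·(1−0.691)·m_A, so m_A = 326.88/0.7197 = 454.16 kg/h.
S11 = 454.16 + 1463.7 = 1917.8 kg/h.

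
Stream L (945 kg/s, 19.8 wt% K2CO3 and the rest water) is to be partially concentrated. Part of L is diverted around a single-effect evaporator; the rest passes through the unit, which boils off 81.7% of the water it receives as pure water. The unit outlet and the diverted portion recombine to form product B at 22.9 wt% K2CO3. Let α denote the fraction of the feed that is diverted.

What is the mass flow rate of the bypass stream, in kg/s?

All 945×0.198 = 187.11 kg/s of K2CO3 reaches B, so B = 187.11/0.229 = 817.07 kg/s and vapour = 127.93 kg/s.
The evaporator receives (1−α)·945 of feed at 0.802 water and removes 0.817 of that water:
0.817×0.802×(1−α)×945 = 127.93
(1−α) = 127.93/619.2 = 0.2066;  α = 0.7934.
Bypass flow = 0.7934×945 = 749.76 kg/s.

749.8 kg/s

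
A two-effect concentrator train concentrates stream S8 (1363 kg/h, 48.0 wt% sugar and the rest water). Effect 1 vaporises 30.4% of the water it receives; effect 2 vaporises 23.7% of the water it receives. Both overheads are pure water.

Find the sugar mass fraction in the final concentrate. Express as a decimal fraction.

0.6348

water in feed = 1363×0.520 = 708.76 kg/h.
After stage 1: water left = (1−0.304)×708.76 = 493.3; stream total = 1147.5 kg/h.
After stage 2: water left = (1−0.237)×493.3 = 376.39; final concentrate = 1030.6 kg/h.
sugar fraction = 654.24/1030.6 = 0.6348.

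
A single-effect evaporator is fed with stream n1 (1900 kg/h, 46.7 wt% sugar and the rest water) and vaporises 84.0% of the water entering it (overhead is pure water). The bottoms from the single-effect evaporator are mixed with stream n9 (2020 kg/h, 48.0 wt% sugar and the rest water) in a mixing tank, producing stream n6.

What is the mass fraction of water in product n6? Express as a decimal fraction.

0.3950

Vapour removed = 0.840×0.533×1900 = 850.67 kg/h; concentrate = 1049.3 kg/h.
water reaching the mixer = 162.03 (from concentrate) + 2020×0.520 = 1212.4 kg/h.
Product flow = 1049.3 + 2020 = 3069.3 kg/h; water fraction = 0.3950.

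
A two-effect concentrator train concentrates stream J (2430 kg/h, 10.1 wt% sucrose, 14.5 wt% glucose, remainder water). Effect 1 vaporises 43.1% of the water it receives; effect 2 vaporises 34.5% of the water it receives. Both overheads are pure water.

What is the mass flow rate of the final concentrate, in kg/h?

water in feed = 2430×0.754 = 1832.2 kg/h.
After stage 1: water left = (1−0.431)×1832.2 = 1042.5; stream total = 1640.3 kg/h.
After stage 2: water left = (1−0.345)×1042.5 = 682.86; final concentrate = 1280.6 kg/h.

1281 kg/h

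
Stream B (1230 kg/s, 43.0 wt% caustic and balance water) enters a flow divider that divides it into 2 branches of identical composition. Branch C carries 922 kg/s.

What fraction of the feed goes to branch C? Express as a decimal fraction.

Fraction to C = 922/1230 = 0.7496.

0.750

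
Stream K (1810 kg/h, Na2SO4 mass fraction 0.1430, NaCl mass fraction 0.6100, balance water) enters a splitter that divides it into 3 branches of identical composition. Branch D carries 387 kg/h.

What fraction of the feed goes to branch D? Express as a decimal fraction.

Fraction to D = 387/1810 = 0.2138.

0.214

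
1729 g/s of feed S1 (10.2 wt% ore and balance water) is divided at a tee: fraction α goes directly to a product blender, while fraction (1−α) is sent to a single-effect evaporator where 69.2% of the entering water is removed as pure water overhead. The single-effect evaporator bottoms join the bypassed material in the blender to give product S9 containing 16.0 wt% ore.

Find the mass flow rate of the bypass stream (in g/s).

All 1729×0.102 = 176.36 g/s of ore reaches S9, so S9 = 176.36/0.160 = 1102.2 g/s and vapour = 626.76 g/s.
The evaporator receives (1−α)·1729 of feed at 0.898 water and removes 0.692 of that water:
0.692×0.898×(1−α)×1729 = 626.76
(1−α) = 626.76/1074.4 = 0.5833;  α = 0.4167.
Bypass flow = 0.4167×1729 = 720.4 g/s.

720.4 g/s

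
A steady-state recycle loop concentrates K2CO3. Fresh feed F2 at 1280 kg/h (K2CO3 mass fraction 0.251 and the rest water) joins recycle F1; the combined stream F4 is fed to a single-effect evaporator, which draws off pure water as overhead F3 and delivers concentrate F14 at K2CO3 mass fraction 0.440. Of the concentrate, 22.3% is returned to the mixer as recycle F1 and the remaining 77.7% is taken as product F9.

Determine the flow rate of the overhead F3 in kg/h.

549.8 kg/h

Overall K2CO3 balance (none leaves overhead): K2CO3 in fresh feed = K2CO3 in product, i.e. 1280×0.251 = (1−0.223)·F14·0.440.
F14 = 321.28/(0.440×0.777) = 939.74 kg/h.
Recycle F1 = 0.223×939.74 = 209.56 kg/h.
Combined feed F4 = 1280 + 209.56 = 1489.6 kg/h.
Overhead F3 = F4 − F14 = 1489.6 − 939.74 = 549.82 kg/h.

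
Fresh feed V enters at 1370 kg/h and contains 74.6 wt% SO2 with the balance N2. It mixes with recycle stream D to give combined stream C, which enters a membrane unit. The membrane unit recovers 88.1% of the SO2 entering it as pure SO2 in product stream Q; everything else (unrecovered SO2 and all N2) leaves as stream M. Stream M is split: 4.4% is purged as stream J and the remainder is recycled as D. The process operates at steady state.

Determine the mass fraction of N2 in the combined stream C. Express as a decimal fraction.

0.873

N2 enters only via V and leaves only via the purge: 1370×0.254 = 0.044×(N2 in M), and the membrane unit passes all N2, so N2 in C = N2 in M = 7908.6 kg/h.
SO2 in C: m_A = 1370×0.746 + (1−0.044)·(1−0.881)·m_A, so m_A = 1022/0.8862 = 1153.2 kg/h.
C = 1153.2 + 7908.6 = 9061.9 kg/h.
N2 fraction in C = 7908.6/9061.9 = 0.873.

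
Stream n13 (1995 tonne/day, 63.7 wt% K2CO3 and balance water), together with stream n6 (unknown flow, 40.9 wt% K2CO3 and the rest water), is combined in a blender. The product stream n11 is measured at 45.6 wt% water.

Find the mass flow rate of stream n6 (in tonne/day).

Let n6 be the unknown flow. Total out = 1995 + n6.
water balance: 724.18 + 0.591·n6 = 0.456·(1995 + n6)
(0.591 − 0.456)·n6 = 0.456×1995 − 724.18 = 185.54
n6 = 185.54 / 0.135 = 1374.3 tonne/day

1374 tonne/day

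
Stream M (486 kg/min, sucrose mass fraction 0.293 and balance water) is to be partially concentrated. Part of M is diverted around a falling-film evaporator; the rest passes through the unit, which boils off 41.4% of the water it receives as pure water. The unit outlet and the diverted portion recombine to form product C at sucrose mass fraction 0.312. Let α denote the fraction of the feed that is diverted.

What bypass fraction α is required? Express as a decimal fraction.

0.792

All 486×0.293 = 142.4 kg/min of sucrose reaches C, so C = 142.4/0.312 = 456.4 kg/min and vapour = 29.596 kg/min.
The evaporator receives (1−α)·486 of feed at 0.707 water and removes 0.414 of that water:
0.414×0.707×(1−α)×486 = 29.596
(1−α) = 29.596/142.25 = 0.2081;  α = 0.7919.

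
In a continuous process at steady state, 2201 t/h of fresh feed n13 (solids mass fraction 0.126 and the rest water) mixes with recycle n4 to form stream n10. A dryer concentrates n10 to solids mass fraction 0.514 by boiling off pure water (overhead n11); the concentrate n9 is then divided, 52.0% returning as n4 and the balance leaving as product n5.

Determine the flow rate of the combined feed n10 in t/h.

2786 t/h

Overall solids balance (none leaves overhead): solids in fresh feed = solids in product, i.e. 2201×0.126 = (1−0.520)·n9·0.514.
n9 = 277.33/(0.514×0.480) = 1124.1 t/h.
Recycle n4 = 0.520×1124.1 = 584.51 t/h.
Combined feed n10 = 2201 + 584.51 = 2785.5 t/h.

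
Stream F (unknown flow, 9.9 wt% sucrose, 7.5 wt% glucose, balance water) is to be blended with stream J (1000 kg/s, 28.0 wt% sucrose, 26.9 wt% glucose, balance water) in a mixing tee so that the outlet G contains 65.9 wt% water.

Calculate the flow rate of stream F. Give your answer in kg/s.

Let F be the unknown flow. Total out = 1000 + F.
water balance: 451 + 0.826·F = 0.659·(1000 + F)
(0.826 − 0.659)·F = 0.659×1000 − 451 = 208
F = 208 / 0.167 = 1245.5 kg/s

1246 kg/s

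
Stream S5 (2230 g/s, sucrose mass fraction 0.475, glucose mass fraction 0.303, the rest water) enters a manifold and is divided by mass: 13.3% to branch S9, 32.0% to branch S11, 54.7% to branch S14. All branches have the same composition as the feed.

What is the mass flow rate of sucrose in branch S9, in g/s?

140.9 g/s

Branch S9 total = 0.133×2230 = 296.59 g/s.
sucrose in S9 = 0.475×296.59 = 140.88 g/s.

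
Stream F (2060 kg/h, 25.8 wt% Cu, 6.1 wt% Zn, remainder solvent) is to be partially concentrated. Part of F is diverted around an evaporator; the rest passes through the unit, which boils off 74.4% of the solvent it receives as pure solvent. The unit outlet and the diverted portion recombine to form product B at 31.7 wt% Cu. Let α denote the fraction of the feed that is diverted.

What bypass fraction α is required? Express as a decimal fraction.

0.633

All 2060×0.258 = 531.48 kg/h of Cu reaches B, so B = 531.48/0.317 = 1676.6 kg/h and vapour = 383.41 kg/h.
The evaporator receives (1−α)·2060 of feed at 0.681 solvent and removes 0.744 of that solvent:
0.744×0.681×(1−α)×2060 = 383.41
(1−α) = 383.41/1043.7 = 0.3673;  α = 0.6327.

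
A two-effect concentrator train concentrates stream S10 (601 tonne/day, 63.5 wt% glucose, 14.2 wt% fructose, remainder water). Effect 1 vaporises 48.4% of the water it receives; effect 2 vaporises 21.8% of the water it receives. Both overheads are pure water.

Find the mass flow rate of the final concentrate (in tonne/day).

521.1 tonne/day

water in feed = 601×0.223 = 134.02 tonne/day.
After stage 1: water left = (1−0.484)×134.02 = 69.156; stream total = 536.13 tonne/day.
After stage 2: water left = (1−0.218)×69.156 = 54.08; final concentrate = 521.06 tonne/day.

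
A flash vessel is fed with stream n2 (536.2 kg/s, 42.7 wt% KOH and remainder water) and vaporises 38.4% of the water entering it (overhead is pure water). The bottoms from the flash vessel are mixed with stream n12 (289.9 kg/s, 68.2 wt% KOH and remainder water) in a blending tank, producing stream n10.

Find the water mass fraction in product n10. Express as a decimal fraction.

Vapour removed = 0.384×0.573×536.2 = 117.98 kg/s; concentrate = 418.22 kg/s.
water reaching the mixer = 189.26 (from concentrate) + 289.9×0.318 = 281.45 kg/s.
Product flow = 418.22 + 289.9 = 708.12 kg/s; water fraction = 0.3975.

0.3975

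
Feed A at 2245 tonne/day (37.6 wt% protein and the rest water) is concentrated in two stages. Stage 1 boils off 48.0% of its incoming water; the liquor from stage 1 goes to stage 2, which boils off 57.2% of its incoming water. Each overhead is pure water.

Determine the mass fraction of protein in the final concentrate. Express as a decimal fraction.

0.730

water in feed = 2245×0.624 = 1400.9 tonne/day.
After stage 1: water left = (1−0.480)×1400.9 = 728.46; stream total = 1572.6 tonne/day.
After stage 2: water left = (1−0.572)×728.46 = 311.78; final concentrate = 1155.9 tonne/day.
protein fraction = 844.12/1155.9 = 0.730.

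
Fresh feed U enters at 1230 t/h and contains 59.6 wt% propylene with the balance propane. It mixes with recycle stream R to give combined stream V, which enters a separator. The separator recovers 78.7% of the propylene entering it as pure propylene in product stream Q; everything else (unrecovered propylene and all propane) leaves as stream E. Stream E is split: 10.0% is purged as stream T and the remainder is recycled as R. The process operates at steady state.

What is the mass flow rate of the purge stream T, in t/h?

516.2 t/h

propane enters only via U and leaves only via the purge: 1230×0.404 = 0.100×(propane in E), and the separator passes all propane, so propane in V = propane in E = 4969.2 t/h.
propylene in V: m_A = 1230×0.596 + (1−0.100)·(1−0.787)·m_A, so m_A = 733.08/0.8083 = 906.94 t/h.
E = (1−0.787)×906.94 + 4969.2 = 5162.4 t/h.
Purge T = 0.100×5162.4 = 516.24 t/h.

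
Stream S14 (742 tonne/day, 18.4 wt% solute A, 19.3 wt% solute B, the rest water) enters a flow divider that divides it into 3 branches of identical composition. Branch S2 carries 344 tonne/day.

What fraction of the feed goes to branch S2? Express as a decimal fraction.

0.464

Fraction to S2 = 344/742 = 0.4636.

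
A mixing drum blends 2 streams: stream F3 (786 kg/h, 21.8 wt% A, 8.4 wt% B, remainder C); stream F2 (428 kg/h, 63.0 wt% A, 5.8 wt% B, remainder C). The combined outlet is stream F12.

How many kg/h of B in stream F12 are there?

90.85 kg/h

B out = B in = 786×0.084 + 428×0.058 = 90.848 kg/h.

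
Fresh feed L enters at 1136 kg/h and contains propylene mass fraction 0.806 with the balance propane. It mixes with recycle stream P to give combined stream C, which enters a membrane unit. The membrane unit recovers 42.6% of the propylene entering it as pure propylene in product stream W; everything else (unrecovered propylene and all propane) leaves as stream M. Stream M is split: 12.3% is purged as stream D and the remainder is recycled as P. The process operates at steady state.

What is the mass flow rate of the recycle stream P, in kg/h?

2500 kg/h

propane enters only via L and leaves only via the purge: 1136×0.194 = 0.123×(propane in M), and the membrane unit passes all propane, so propane in C = propane in M = 1791.7 kg/h.
propylene in C: m_A = 1136×0.806 + (1−0.123)·(1−0.426)·m_A, so m_A = 915.62/0.4966 = 1843.8 kg/h.
M = (1−0.426)×1843.8 + 1791.7 = 2850.1 kg/h.
Recycle P = (1−0.123)×2850.1 = 2499.5 kg/h.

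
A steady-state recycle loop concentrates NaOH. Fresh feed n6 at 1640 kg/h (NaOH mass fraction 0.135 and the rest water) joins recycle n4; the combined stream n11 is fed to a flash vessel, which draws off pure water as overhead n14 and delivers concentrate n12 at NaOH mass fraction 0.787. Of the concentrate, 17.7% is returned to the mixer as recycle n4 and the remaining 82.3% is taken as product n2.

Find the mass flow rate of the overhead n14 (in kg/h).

Overall NaOH balance (none leaves overhead): NaOH in fresh feed = NaOH in product, i.e. 1640×0.135 = (1−0.177)·n12·0.787.
n12 = 221.4/(0.787×0.823) = 341.82 kg/h.
Recycle n4 = 0.177×341.82 = 60.503 kg/h.
Combined feed n11 = 1640 + 60.503 = 1700.5 kg/h.
Overhead n14 = n11 − n12 = 1700.5 − 341.82 = 1358.7 kg/h.

1359 kg/h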